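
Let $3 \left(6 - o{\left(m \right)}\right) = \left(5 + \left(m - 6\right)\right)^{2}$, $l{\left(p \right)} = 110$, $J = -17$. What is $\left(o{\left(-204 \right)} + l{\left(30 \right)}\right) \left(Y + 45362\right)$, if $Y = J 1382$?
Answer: $- \frac{911392636}{3} \approx -3.038 \cdot 10^{8}$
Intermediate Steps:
$o{\left(m \right)} = 6 - \frac{\left(-1 + m\right)^{2}}{3}$ ($o{\left(m \right)} = 6 - \frac{\left(5 + \left(m - 6\right)\right)^{2}}{3} = 6 - \frac{\left(5 + \left(-6 + m\right)\right)^{2}}{3} = 6 - \frac{\left(-1 + m\right)^{2}}{3}$)
$Y = -23494$ ($Y = \left(-17\right) 1382 = -23494$)
$\left(o{\left(-204 \right)} + l{\left(30 \right)}\right) \left(Y + 45362\right) = \left(\left(6 - \frac{\left(-1 - 204\right)^{2}}{3}\right) + 110\right) \left(-23494 + 45362\right) = \left(\left(6 - \frac{\left(-205\right)^{2}}{3}\right) + 110\right) 21868 = \left(\left(6 - \frac{42025}{3}\right) + 110\right) 21868 = \left(- \frac{42007}{3} + 110\right) 21868 = \left(- \frac{41677}{3}\right) 21868 = - \frac{911392636}{3}$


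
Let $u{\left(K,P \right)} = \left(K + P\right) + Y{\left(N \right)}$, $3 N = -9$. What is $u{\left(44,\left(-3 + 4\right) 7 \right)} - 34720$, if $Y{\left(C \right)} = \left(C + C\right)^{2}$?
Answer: $-34633$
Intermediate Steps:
$N = -3$ ($N = \frac{1}{3} \left(-9\right) = -3$)
$Y{\left(C \right)} = 4 C^{2}$ ($Y{\left(C \right)} = \left(2 C\right)^{2} = 4 C^{2}$)
$u{\left(K,P \right)} = 36 + K + P$ ($u{\left(K,P \right)} = \left(K + P\right) + 4 \left(-3\right)^{2} = \left(K + P\right) + 4 \cdot 9 = \left(K + P\right) + 36 = 36 + K + P$)
$u{\left(44,\left(-3 + 4\right) 7 \right)} - 34720 = \left(36 + 44 + \left(-3 + 4\right) 7\right) - 34720 = \left(36 + 44 + 1 \cdot 7\right) - 34720 = \left(36 + 44 + 7\right) - 34720 = 87 - 34720 = -34633$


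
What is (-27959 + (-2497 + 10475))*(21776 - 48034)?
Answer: 524661098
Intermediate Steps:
(-27959 + (-2497 + 10475))*(21776 - 48034) = (-27959 + 7978)*(-26258) = -19981*(-26258) = 524661098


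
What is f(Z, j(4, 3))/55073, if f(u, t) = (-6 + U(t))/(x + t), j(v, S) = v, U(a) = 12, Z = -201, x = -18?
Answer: -3/385511 ≈ -7.7819e-6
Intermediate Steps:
f(u, t) = 6/(-18 + t) (f(u, t) = (-6 + 12)/(-18 + t) = 6/(-18 + t))
f(Z, j(4, 3))/55073 = (6/(-18 + 4))/55073 = (6/(-14))*(1/55073) = (6*(-1/14))*(1/55073) = -3/7*1/55073 = -3/385511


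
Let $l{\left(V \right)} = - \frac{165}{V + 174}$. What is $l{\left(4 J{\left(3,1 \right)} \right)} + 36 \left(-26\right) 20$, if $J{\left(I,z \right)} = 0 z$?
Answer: $- \frac{1085815}{58} \approx -18721.0$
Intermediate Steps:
$J{\left(I,z \right)} = 0$
$l{\left(V \right)} = - \frac{165}{174 + V}$
$l{\left(4 J{\left(3,1 \right)} \right)} + 36 \left(-26\right) 20 = - \frac{165}{174 + 4 \cdot 0} + 36 \left(-26\right) 20 = - \frac{165}{174 + 0} - 18720 = - \frac{165}{174} - 18720 = \left(-165\right) \frac{1}{174} - 18720 = - \frac{55}{58} - 18720 = - \frac{1085815}{58}$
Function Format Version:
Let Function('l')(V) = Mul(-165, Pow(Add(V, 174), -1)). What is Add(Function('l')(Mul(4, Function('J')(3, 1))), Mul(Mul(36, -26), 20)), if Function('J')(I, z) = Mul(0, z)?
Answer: Rational(-1085815, 58) ≈ -18721.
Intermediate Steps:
Function('J')(I, z) = 0
Function('l')(V) = Mul(-165, Pow(Add(174, V), -1))
Add(Function('l')(Mul(4, Function('J')(3, 1))), Mul(Mul(36, -26), 20)) = Add(Mul(-165, Pow(Add(174, Mul(4, 0)), -1)), Mul(Mul(36, -26), 20)) = Add(Mul(-165, Pow(Add(174, 0), -1)), Mul(-936, 20)) = Add(Mul(-165, Pow(174, -1)), -18720) = Add(Mul(-165, Rational(1, 174)), -18720) = Add(Rational(-55, 58), -18720) = Rational(-1085815, 58)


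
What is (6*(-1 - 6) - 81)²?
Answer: 15129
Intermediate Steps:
(6*(-1 - 6) - 81)² = (6*(-7) - 81)² = (-42 - 81)² = (-123)² = 15129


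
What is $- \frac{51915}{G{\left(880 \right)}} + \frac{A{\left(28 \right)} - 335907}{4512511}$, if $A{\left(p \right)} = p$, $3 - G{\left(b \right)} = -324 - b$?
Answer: $- \frac{234672414518}{5446600777} \approx -43.086$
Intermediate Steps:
$G{\left(b \right)} = 327 + b$ ($G{\left(b \right)} = 3 - \left(-324 - b\right) = 3 + \left(324 + b\right) = 327 + b$)
$- \frac{51915}{G{\left(880 \right)}} + \frac{A{\left(28 \right)} - 335907}{4512511} = - \frac{51915}{327 + 880} + \frac{28 - 335907}{4512511} = - \frac{51915}{1207} - \frac{335879}{4512511} = - \frac{234672414518}{5446600777}$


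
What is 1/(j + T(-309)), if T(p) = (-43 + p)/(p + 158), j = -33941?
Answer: -151/5124739 ≈ -2.9465e-5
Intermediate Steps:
T(p) = (-43 + p)/(158 + p)
1/(j + T(-309)) = 1/(-33941 + (-43 - 309)/(158 - 309)) = 1/(-33941 - 352/(-151)) = 1/(-33941 - 1/151*(-352)) = 1/(-33941 + 352/151) = 1/(-5124739/151) = -151/5124739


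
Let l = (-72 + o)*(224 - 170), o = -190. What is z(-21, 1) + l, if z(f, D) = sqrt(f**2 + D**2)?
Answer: -14148 + sqrt(442) ≈ -14127.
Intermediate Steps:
l = -14148 (l = (-72 - 190)*(224 - 170) = -262*54 = -14148)
z(f, D) = sqrt(D**2 + f**2)
z(-21, 1) + l = sqrt(1**2 + (-21)**2) - 14148 = sqrt(1 + 441) - 14148 = sqrt(442) - 14148 = -14148 + sqrt(442)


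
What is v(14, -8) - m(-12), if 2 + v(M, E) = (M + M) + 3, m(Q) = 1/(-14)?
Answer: 407/14 ≈ 29.071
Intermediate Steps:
m(Q) = -1/14
v(M, E) = 1 + 2*M (v(M, E) = -2 + ((M + M) + 3) = -2 + (2*M + 3) = -2 + (3 + 2*M) = 1 + 2*M)
v(14, -8) - m(-12) = (1 + 2*14) - 1*(-1/14) = (1 + 28) + 1/14 = 29 + 1/14 = 407/14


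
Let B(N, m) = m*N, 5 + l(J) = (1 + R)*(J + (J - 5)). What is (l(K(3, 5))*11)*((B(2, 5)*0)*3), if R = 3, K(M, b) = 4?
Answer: 0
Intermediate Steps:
l(J) = -25 + 8*J (l(J) = -5 + (1 + 3)*(J + (J - 5)) = -5 + 4*(J + (-5 + J)) = -5 + 4*(-5 + 2*J) = -5 + (-20 + 8*J) = -25 + 8*J)
B(N, m) = N*m
(l(K(3, 5))*11)*((B(2, 5)*0)*3) = ((-25 + 8*4)*11)*(((2*5)*0)*3) = ((-25 + 32)*11)*((10*0)*3) = (7*11)*(0*3) = 77*0 = 0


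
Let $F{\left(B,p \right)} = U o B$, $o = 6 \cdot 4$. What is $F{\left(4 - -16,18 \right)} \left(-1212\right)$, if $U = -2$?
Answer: $1163520$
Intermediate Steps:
$o = 24$
$F{\left(B,p \right)} = - 48 B$ ($F{\left(B,p \right)} = \left(-2\right) 24 B = - 48 B$)
$F{\left(4 - -16,18 \right)} \left(-1212\right) = - 48 \left(4 - -16\right) \left(-1212\right) = - 48 \left(4 + 16\right) \left(-1212\right) = \left(-48\right) 20 \left(-1212\right) = \left(-960\right) \left(-1212\right) = 1163520$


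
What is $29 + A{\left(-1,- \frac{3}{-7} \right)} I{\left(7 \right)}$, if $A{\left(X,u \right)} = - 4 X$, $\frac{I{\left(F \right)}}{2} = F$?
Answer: $85$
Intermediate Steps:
$I{\left(F \right)} = 2 F$
$29 + A{\left(-1,- \frac{3}{-7} \right)} I{\left(7 \right)} = 29 + \left(-4\right) \left(-1\right) 2 \cdot 7 = 29 + 4 \cdot 14 = 29 + 56 = 85$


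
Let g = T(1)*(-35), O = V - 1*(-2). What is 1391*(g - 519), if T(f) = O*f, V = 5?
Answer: -1062724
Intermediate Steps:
O = 7 (O = 5 - 1*(-2) = 5 + 2 = 7)
T(f) = 7*f
g = -245 (g = (7*1)*(-35) = 7*(-35) = -245)
1391*(g - 519) = 1391*(-245 - 519) = 1391*(-764) = -1062724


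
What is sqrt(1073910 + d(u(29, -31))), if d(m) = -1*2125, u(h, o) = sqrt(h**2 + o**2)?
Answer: sqrt(1071785) ≈ 1035.3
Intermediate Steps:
d(m) = -2125
sqrt(1073910 + d(u(29, -31))) = sqrt(1073910 - 2125) = sqrt(1071785)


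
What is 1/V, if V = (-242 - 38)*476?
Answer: -1/133280 ≈ -7.5030e-6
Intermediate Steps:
V = -133280 (V = -280*476 = -133280)
1/V = 1/(-133280) = -1/133280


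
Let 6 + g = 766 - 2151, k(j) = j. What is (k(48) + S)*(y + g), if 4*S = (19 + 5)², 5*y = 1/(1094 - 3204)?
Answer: -1408804896/5275 ≈ -2.6707e+5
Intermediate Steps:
y = -1/10550 (y = 1/(5*(1094 - 3204)) = (⅕)/(-2110) = (⅕)*(-1/2110) = -1/10550 ≈ -9.4787e-5)
g = -1391 (g = -6 + (766 - 2151) = -6 - 1385 = -1391)
S = 144 (S = (19 + 5)²/4 = (¼)*24² = (¼)*576 = 144)
(k(48) + S)*(y + g) = (48 + 144)*(-1/10550 - 1391) = 192*(-14675051/10550) = -1408804896/5275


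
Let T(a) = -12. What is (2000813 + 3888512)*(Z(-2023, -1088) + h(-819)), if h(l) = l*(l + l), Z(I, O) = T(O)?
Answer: 7900588380750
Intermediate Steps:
Z(I, O) = -12
h(l) = 2*l² (h(l) = l*(2*l) = 2*l²)
(2000813 + 3888512)*(Z(-2023, -1088) + h(-819)) = (2000813 + 3888512)*(-12 + 2*(-819)²) = 5889325*(-12 + 2*670761) = 5889325*(-12 + 1341522) = 5889325*1341510 = 7900588380750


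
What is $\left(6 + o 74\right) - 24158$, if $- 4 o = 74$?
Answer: $-25521$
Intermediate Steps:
$o = - \frac{37}{2}$ ($o = \left(- \frac{1}{4}\right) 74 = - \frac{37}{2} \approx -18.5$)
$\left(6 + o 74\right) - 24158 = \left(6 - 1369\right) - 24158 = -1363 - 24158 = -25521$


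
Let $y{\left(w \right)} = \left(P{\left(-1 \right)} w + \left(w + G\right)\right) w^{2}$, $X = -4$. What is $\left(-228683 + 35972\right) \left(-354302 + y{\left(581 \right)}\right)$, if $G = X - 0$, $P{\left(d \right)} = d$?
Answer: $328484764206$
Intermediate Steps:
$G = -4$ ($G = -4 - 0 = -4 + 0 = -4$)
$y{\left(w \right)} = - 4 w^{2}$ ($y{\left(w \right)} = \left(- w + \left(w - 4\right)\right) w^{2} = \left(- w + \left(-4 + w\right)\right) w^{2} = - 4 w^{2}$)
$\left(-228683 + 35972\right) \left(-354302 + y{\left(581 \right)}\right) = \left(-228683 + 35972\right) \left(-354302 - 4 \cdot 581^{2}\right) = - 192711 \left(-354302 - 1350244\right) = \left(-192711\right) \left(-1704546\right) = 328484764206$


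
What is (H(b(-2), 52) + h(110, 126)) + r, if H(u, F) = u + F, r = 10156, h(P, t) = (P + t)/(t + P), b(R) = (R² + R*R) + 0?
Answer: 10217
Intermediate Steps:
b(R) = 2*R² (b(R) = (R² + R²) + 0 = 2*R² + 0 = 2*R²)
h(P, t) = 1 (h(P, t) = (P + t)/(P + t) = 1)
H(u, F) = F + u
(H(b(-2), 52) + h(110, 126)) + r = ((52 + 2*(-2)²) + 1) + 10156 = ((52 + 2*4) + 1) + 10156 = ((52 + 8) + 1) + 10156 = (60 + 1) + 10156 = 61 + 10156 = 10217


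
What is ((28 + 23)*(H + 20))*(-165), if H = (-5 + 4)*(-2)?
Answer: -185130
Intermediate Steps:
H = 2 (H = -1*(-2) = 2)
((28 + 23)*(H + 20))*(-165) = ((28 + 23)*(2 + 20))*(-165) = (51*22)*(-165) = 1122*(-165) = -185130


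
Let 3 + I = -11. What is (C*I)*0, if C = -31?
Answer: 0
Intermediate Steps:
I = -14 (I = -3 - 11 = -14)
(C*I)*0 = -31*(-14)*0 = 434*0 = 0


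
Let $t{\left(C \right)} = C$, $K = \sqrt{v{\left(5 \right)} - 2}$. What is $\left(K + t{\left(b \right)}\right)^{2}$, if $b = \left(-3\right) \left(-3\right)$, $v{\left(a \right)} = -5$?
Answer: $\left(9 + i \sqrt{7}\right)^{2} \approx 74.0 + 47.624 i$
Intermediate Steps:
$b = 9$
$K = i \sqrt{7}$ ($K = \sqrt{-5 - 2} = \sqrt{-7} = i \sqrt{7} \approx 2.6458 i$)
$\left(K + t{\left(b \right)}\right)^{2} = \left(i \sqrt{7} + 9\right)^{2} = \left(9 + i \sqrt{7}\right)^{2}$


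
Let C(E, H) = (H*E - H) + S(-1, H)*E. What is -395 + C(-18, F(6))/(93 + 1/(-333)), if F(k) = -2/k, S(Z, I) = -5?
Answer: -12200281/30968 ≈ -393.96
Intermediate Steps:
C(E, H) = -H - 5*E + E*H (C(E, H) = (H*E - H) - 5*E = (E*H - H) - 5*E = (-H + E*H) - 5*E = -H - 5*E + E*H)
-395 + C(-18, F(6))/(93 + 1/(-333)) = -395 + (-(-2)/6 - 5*(-18) - (-36)/6)/(93 + 1/(-333)) = -395 + (-(-2)/6 + 90 - (-36)/6)/(93 - 1/333) = -395 + (-1*(-⅓) + 90 - 18*(-⅓))/(30968/333) = -395 + 333*(⅓ + 90 + 6)/30968 = -395 + (333/30968)*(289/3) = -395 + 32079/30968 = -12200281/30968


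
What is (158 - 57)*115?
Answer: 11615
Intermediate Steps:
(158 - 57)*115 = 101*115 = 11615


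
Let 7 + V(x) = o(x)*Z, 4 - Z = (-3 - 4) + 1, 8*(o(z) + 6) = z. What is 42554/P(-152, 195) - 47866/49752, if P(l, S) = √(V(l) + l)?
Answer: -23933/24876 - 42554*I*√409/409 ≈ -0.96209 - 2104.2*I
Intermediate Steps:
o(z) = -6 + z/8
Z = 10 (Z = 4 - ((-3 - 4) + 1) = 4 - (-7 + 1) = 4 - 1*(-6) = 4 + 6 = 10)
V(x) = -67 + 5*x/4 (V(x) = -7 + (-6 + x/8)*10 = -7 + (-60 + 5*x/4) = -67 + 5*x/4)
P(l, S) = √(-67 + 9*l/4) (P(l, S) = √((-67 + 5*l/4) + l) = √(-67 + 9*l/4))
42554/P(-152, 195) - 47866/49752 = 42554/((√(-268 + 9*(-152))/2)) - 47866/49752 = 42554/((√(-268 - 1368)/2)) - 47866*1/49752 = 42554/((√(-1636)/2)) - 23933/24876 = 42554/(((2*I*√409)/2)) - 23933/24876 = 42554/((I*√409)) - 23933/24876 = 42554*(-I*√409/409) - 23933/24876 = -42554*I*√409/409 - 23933/24876 = -23933/24876 - 42554*I*√409/409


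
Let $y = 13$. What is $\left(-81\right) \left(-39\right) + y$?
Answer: $3172$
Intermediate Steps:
$\left(-81\right) \left(-39\right) + y = \left(-81\right) \left(-39\right) + 13 = 3159 + 13 = 3172$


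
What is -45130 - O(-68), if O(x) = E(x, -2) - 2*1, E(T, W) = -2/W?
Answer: -45129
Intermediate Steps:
O(x) = -1 (O(x) = -2/(-2) - 2*1 = -2*(-½) - 2 = 1 - 2 = -1)
-45130 - O(-68) = -45130 - 1*(-1) = -45130 + 1 = -45129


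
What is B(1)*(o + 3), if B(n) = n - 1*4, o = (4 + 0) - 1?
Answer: -18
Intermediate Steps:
o = 3 (o = 4 - 1 = 3)
B(n) = -4 + n (B(n) = n - 4 = -4 + n)
B(1)*(o + 3) = (-4 + 1)*(3 + 3) = -3*6 = -18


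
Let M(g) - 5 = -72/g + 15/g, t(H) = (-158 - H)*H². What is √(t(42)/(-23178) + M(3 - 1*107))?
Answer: √838069838138/200876 ≈ 4.5573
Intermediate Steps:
t(H) = H²*(-158 - H)
M(g) = 5 - 57/g (M(g) = 5 + (-72/g + 15/g) = 5 - 57/g)
√(t(42)/(-23178) + M(3 - 1*107)) = √((42²*(-158 - 1*42))/(-23178) + (5 - 57/(3 - 1*107))) = √((1764*(-158 - 42))*(-1/23178) + (5 - 57/(3 - 107))) = √((1764*(-200))*(-1/23178) + (5 - 57/(-104))) = √(-352800*(-1/23178) + (5 - 57*(-1/104))) = √(58800/3863 + (5 + 57/104)) = √(58800/3863 + 577/104) = √(8344151/401752) = √838069838138/200876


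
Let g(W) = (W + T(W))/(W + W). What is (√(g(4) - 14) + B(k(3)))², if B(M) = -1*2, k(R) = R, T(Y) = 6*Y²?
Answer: (4 - I*√6)²/4 ≈ 2.5 - 4.899*I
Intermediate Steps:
B(M) = -2
g(W) = (W + 6*W²)/(2*W) (g(W) = (W + 6*W²)/(W + W) = (W + 6*W²)/((2*W)) = (W + 6*W²)*(1/(2*W)) = (W + 6*W²)/(2*W))
(√(g(4) - 14) + B(k(3)))² = (√((½ + 3*4) - 14) - 2)² = (√((½ + 12) - 14) - 2)² = (√(25/2 - 14) - 2)² = (√(-3/2) - 2)² = (I*√6/2 - 2)² = (-2 + I*√6/2)²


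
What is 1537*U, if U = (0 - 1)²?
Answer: 1537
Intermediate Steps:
U = 1 (U = (-1)² = 1)
1537*U = 1537*1 = 1537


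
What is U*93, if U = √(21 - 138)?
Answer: 279*I*√13 ≈ 1005.9*I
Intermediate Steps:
U = 3*I*√13 (U = √(-117) = 3*I*√13 ≈ 10.817*I)
U*93 = (3*I*√13)*93 = 279*I*√13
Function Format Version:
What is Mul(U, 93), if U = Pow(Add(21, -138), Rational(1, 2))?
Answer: Mul(279, I, Pow(13, Rational(1, 2))) ≈ Mul(1005.9, I)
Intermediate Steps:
U = Mul(3, I, Pow(13, Rational(1, 2))) (U = Pow(-117, Rational(1, 2)) = Mul(3, I, Pow(13, Rational(1, 2))) ≈ Mul(10.817, I))
Mul(U, 93) = Mul(Mul(3, I, Pow(13, Rational(1, 2))), 93) = Mul(279, I, Pow(13, Rational(1, 2)))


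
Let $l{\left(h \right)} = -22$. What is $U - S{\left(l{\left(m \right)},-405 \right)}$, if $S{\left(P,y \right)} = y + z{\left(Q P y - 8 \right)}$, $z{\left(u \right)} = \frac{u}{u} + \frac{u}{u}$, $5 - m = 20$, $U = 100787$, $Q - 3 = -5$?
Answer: $101190$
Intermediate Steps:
$Q = -2$ ($Q = 3 - 5 = -2$)
$m = -15$ ($m = 5 - 20 = -15$)
$z{\left(u \right)} = 2$ ($z{\left(u \right)} = 1 + 1 = 2$)
$S{\left(P,y \right)} = 2 + y$ ($S{\left(P,y \right)} = y + 2 = 2 + y$)
$U - S{\left(l{\left(m \right)},-405 \right)} = 100787 - \left(2 - 405\right) = 100787 - -403 = 100787 + 403 = 101190$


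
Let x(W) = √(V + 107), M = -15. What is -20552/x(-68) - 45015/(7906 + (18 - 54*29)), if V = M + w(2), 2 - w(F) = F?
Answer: -45015/6358 - 10276*√23/23 ≈ -2149.8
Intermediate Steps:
w(F) = 2 - F
V = -15 (V = -15 + (2 - 1*2) = -15 + (2 - 2) = -15 + 0 = -15)
x(W) = 2*√23 (x(W) = √(-15 + 107) = √92 = 2*√23)
-20552/x(-68) - 45015/(7906 + (18 - 54*29)) = -20552*√23/46 - 45015/(7906 + (18 - 54*29)) = -10276*√23/23 - 45015/(7906 + (18 - 1566)) = -10276*√23/23 - 45015/(7906 - 1548) = -10276*√23/23 - 45015/6358 = -45015/6358 - 10276*√23/23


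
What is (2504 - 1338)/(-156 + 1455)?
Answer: 1166/1299 ≈ 0.89761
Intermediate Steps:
(2504 - 1338)/(-156 + 1455) = 1166/1299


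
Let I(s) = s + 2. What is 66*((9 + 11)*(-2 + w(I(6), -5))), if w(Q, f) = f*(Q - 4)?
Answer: -29040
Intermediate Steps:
I(s) = 2 + s
w(Q, f) = f*(-4 + Q)
66*((9 + 11)*(-2 + w(I(6), -5))) = 66*((9 + 11)*(-2 - 5*(-4 + (2 + 6)))) = 66*(20*(-2 - 5*(-4 + 8))) = 66*(20*(-2 - 5*4)) = 66*(20*(-2 - 20)) = 66*(20*(-22)) = 66*(-440) = -29040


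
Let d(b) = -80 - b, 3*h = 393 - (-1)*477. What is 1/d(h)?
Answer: -1/370 ≈ -0.0027027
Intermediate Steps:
h = 290 (h = (393 - (-1)*477)/3 = (393 - 1*(-477))/3 = (393 + 477)/3 = (⅓)*870 = 290)
1/d(h) = 1/(-80 - 1*290) = 1/(-80 - 290) = 1/(-370) = -1/370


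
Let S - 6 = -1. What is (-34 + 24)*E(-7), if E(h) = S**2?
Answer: -250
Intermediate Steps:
S = 5 (S = 6 - 1 = 5)
E(h) = 25 (E(h) = 5**2 = 25)
(-34 + 24)*E(-7) = (-34 + 24)*25 = -10*25 = -250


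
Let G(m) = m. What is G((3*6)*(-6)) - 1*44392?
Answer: -44500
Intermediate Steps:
G((3*6)*(-6)) - 1*44392 = (3*6)*(-6) - 1*44392 = 18*(-6) - 44392 = -108 - 44392 = -44500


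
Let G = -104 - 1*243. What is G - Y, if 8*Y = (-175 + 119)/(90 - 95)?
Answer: -1742/5 ≈ -348.40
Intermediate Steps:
G = -347 (G = -104 - 243 = -347)
Y = 7/5 (Y = ((-175 + 119)/(90 - 95))/8 = (-56/(-5))/8 = (-56*(-⅕))/8 = (⅛)*(56/5) = 7/5 ≈ 1.4000)
G - Y = -347 - 1*7/5 = -347 - 7/5 = -1742/5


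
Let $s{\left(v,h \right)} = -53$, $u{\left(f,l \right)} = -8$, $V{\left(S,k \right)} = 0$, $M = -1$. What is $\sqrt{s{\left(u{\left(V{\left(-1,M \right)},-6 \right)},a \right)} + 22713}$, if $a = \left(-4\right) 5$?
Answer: $2 \sqrt{5665} \approx 150.53$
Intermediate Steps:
$a = -20$
$\sqrt{s{\left(u{\left(V{\left(-1,M \right)},-6 \right)},a \right)} + 22713} = \sqrt{-53 + 22713} = \sqrt{22660} = 2 \sqrt{5665}$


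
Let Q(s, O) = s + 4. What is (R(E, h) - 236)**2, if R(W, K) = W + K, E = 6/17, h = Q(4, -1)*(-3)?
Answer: 19483396/289 ≈ 67417.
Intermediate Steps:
Q(s, O) = 4 + s
h = -24 (h = (4 + 4)*(-3) = 8*(-3) = -24)
E = 6/17 (E = 6*(1/17) = 6/17 ≈ 0.35294)
R(W, K) = K + W
(R(E, h) - 236)**2 = ((-24 + 6/17) - 236)**2 = (-402/17 - 236)**2 = (-4414/17)**2 = 19483396/289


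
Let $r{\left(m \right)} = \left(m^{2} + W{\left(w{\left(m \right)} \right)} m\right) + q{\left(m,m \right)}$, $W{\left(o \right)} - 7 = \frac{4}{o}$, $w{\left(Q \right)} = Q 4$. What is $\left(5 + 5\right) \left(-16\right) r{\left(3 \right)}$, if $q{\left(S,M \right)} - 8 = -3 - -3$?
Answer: $-6240$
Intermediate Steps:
$q{\left(S,M \right)} = 8$ ($q{\left(S,M \right)} = 8 - 0 = 8 + \left(-3 + 3\right) = 8 + 0 = 8$)
$w{\left(Q \right)} = 4 Q$
$W{\left(o \right)} = 7 + \frac{4}{o}$
$r{\left(m \right)} = 8 + m^{2} + m \left(7 + \frac{1}{m}\right)$ ($r{\left(m \right)} = \left(m^{2} + \left(7 + \frac{4}{4 m}\right) m\right) + 8 = \left(m^{2} + \left(7 + 4 \frac{1}{4 m}\right) m\right) + 8 = \left(m^{2} + \left(7 + \frac{1}{m}\right) m\right) + 8 = \left(m^{2} + m \left(7 + \frac{1}{m}\right)\right) + 8 = 8 + m^{2} + m \left(7 + \frac{1}{m}\right)$)
$\left(5 + 5\right) \left(-16\right) r{\left(3 \right)} = \left(5 + 5\right) \left(-16\right) \left(9 + 3^{2} + 7 \cdot 3\right) = 10 \left(-16\right) \left(9 + 9 + 21\right) = \left(-160\right) 39 = -6240$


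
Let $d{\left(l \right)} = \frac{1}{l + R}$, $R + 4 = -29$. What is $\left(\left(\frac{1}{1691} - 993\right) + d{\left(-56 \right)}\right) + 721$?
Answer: $- \frac{459970}{1691} \approx -272.01$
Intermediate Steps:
$R = -33$ ($R = -4 - 29 = -33$)
$d{\left(l \right)} = \frac{1}{-33 + l}$ ($d{\left(l \right)} = \frac{1}{l - 33} = \frac{1}{-33 + l}$)
$\left(\left(\frac{1}{1691} - 993\right) + d{\left(-56 \right)}\right) + 721 = \left(\left(\frac{1}{1691} - 993\right) + \frac{1}{-33 - 56}\right) + 721 = \left(\left(\frac{1}{1691} - 993\right) + \frac{1}{-89}\right) + 721 = \left(- \frac{1679162}{1691} - \frac{1}{89}\right) + 721 = - \frac{1679181}{1691} + 721 = - \frac{459970}{1691}$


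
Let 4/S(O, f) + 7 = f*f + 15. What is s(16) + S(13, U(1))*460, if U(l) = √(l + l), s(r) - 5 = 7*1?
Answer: 196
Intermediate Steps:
s(r) = 12 (s(r) = 5 + 7*1 = 5 + 7 = 12)
U(l) = √2*√l (U(l) = √(2*l) = √2*√l)
S(O, f) = 4/(8 + f²) (S(O, f) = 4/(-7 + (f*f + 15)) = 4/(-7 + (f² + 15)) = 4/(-7 + (15 + f²)) = 4/(8 + f²))
s(16) + S(13, U(1))*460 = 12 + (4/(8 + (√2*√1)²))*460 = 12 + (4/(8 + (√2*1)²))*460 = 12 + (4/(8 + (√2)²))*460 = 12 + (4/(8 + 2))*460 = 12 + (4/10)*460 = 12 + (4*(⅒))*460 = 12 + (⅖)*460 = 12 + 184 = 196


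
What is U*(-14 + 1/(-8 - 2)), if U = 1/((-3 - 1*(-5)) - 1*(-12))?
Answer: -141/140 ≈ -1.0071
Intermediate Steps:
U = 1/14 (U = 1/((-3 + 5) + 12) = 1/(2 + 12) = 1/14 ≈ 0.071429)
U*(-14 + 1/(-8 - 2)) = (-14 + 1/(-8 - 2))/14 = (-14 + 1/(-10))/14 = (-14 - ⅒)/14 = (1/14)*(-141/10) = -141/140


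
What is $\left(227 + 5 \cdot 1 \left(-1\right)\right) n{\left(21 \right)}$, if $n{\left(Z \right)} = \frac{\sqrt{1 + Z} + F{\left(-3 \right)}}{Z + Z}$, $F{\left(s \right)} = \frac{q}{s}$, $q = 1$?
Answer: $- \frac{37}{21} + \frac{37 \sqrt{22}}{7} \approx 23.03$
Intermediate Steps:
$F{\left(s \right)} = \frac{1}{s}$ ($F{\left(s \right)} = 1 \frac{1}{s} = \frac{1}{s}$)
$n{\left(Z \right)} = \frac{- \frac{1}{3} + \sqrt{1 + Z}}{2 Z}$ ($n{\left(Z \right)} = \frac{\sqrt{1 + Z} + \frac{1}{-3}}{Z + Z} = \frac{\sqrt{1 + Z} - \frac{1}{3}}{2 Z} = \left(- \frac{1}{3} + \sqrt{1 + Z}\right) \frac{1}{2 Z} = \frac{- \frac{1}{3} + \sqrt{1 + Z}}{2 Z}$)
$\left(227 + 5 \cdot 1 \left(-1\right)\right) n{\left(21 \right)} = \left(227 + 5 \cdot 1 \left(-1\right)\right) \frac{-1 + 3 \sqrt{1 + 21}}{6 \cdot 21} = \left(227 + 5 \left(-1\right)\right) \frac{1}{6} \cdot \frac{1}{21} \left(-1 + 3 \sqrt{22}\right) = \left(227 - 5\right) \left(- \frac{1}{126} + \frac{\sqrt{22}}{42}\right) = 222 \left(- \frac{1}{126} + \frac{\sqrt{22}}{42}\right) = - \frac{37}{21} + \frac{37 \sqrt{22}}{7}$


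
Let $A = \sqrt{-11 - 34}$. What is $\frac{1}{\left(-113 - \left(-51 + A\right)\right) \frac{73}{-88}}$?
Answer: $\frac{5456}{283897} - \frac{264 i \sqrt{5}}{283897} \approx 0.019218 - 0.0020794 i$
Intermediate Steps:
$A = 3 i \sqrt{5}$ ($A = \sqrt{-45} = 3 i \sqrt{5} \approx 6.7082 i$)
$\frac{1}{\left(-113 - \left(-51 + A\right)\right) \frac{73}{-88}} = \frac{1}{\left(-113 + \left(51 - 3 i \sqrt{5}\right)\right) \frac{73}{-88}} = \frac{1}{\left(-113 + \left(51 - 3 i \sqrt{5}\right)\right) 73 \left(- \frac{1}{88}\right)} = \frac{1}{\left(-62 - 3 i \sqrt{5}\right) \left(- \frac{73}{88}\right)} = \frac{1}{\frac{2263}{44} + \frac{219 i \sqrt{5}}{88}}$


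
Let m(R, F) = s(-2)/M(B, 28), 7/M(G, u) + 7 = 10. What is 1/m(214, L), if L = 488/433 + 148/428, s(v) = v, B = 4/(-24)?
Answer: -7/6 ≈ -1.1667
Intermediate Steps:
B = -⅙ (B = 4*(-1/24) = -⅙ ≈ -0.16667)
L = 68237/46331 (L = 488*(1/433) + 148*(1/428) = 488/433 + 37/107 = 68237/46331 ≈ 1.4728)
M(G, u) = 7/3 (M(G, u) = 7/(-7 + 10) = 7/3)
m(R, F) = -6/7 (m(R, F) = -2/7/3 = -2*3/7 = -6/7)
1/m(214, L) = 1/(-6/7) = -7/6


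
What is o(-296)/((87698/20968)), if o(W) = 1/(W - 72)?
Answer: -2621/4034108 ≈ -0.00064971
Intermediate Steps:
o(W) = 1/(-72 + W)
o(-296)/((87698/20968)) = 1/((-72 - 296)*((87698/20968))) = 1/((-368)*((87698*(1/20968)))) = -1/(368*43849/10484) = -1/368*10484/43849 = -2621/4034108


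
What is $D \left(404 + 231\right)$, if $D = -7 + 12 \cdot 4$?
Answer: $26035$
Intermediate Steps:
$D = 41$ ($D = -7 + 48 = 41$)
$D \left(404 + 231\right) = 41 \left(404 + 231\right) = 41 \cdot 635 = 26035$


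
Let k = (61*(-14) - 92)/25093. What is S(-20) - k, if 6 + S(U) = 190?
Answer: 4618058/25093 ≈ 184.04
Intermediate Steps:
S(U) = 184 (S(U) = -6 + 190 = 184)
k = -946/25093 (k = (-854 - 92)*(1/25093) = -946*1/25093 = -946/25093 ≈ -0.037700)
S(-20) - k = 184 - 1*(-946/25093) = 184 + 946/25093 = 4618058/25093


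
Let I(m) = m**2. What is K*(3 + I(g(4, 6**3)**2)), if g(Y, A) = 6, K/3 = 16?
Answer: 62352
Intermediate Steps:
K = 48 (K = 3*16 = 48)
K*(3 + I(g(4, 6**3)**2)) = 48*(3 + (6**2)**2) = 48*(3 + 36**2) = 48*(3 + 1296) = 48*1299 = 62352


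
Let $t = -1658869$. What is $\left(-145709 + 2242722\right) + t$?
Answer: $438144$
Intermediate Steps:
$\left(-145709 + 2242722\right) + t = \left(-145709 + 2242722\right) - 1658869 = 2097013 - 1658869 = 438144$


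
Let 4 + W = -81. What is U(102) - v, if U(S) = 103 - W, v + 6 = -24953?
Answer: 25147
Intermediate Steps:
v = -24959 (v = -6 - 24953 = -24959)
W = -85 (W = -4 - 81 = -85)
U(S) = 188 (U(S) = 103 - 1*(-85) = 103 + 85 = 188)
U(102) - v = 188 - 1*(-24959) = 188 + 24959 = 25147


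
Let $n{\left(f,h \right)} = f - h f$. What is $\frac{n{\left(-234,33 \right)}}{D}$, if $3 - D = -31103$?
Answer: $\frac{3744}{15553} \approx 0.24073$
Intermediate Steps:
$D = 31106$ ($D = 3 - -31103 = 3 + 31103 = 31106$)
$n{\left(f,h \right)} = f - f h$
$\frac{n{\left(-234,33 \right)}}{D} = \frac{\left(-234\right) \left(1 - 33\right)}{31106} = - 234 \left(1 - 33\right) \frac{1}{31106} = \left(-234\right) \left(-32\right) \frac{1}{31106} = 7488 \cdot \frac{1}{31106} = \frac{3744}{15553}$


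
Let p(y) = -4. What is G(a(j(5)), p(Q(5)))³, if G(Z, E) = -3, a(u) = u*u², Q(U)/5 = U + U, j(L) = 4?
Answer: -27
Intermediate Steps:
Q(U) = 10*U (Q(U) = 5*(U + U) = 5*(2*U) = 10*U)
a(u) = u³
G(a(j(5)), p(Q(5)))³ = (-3)³ = -27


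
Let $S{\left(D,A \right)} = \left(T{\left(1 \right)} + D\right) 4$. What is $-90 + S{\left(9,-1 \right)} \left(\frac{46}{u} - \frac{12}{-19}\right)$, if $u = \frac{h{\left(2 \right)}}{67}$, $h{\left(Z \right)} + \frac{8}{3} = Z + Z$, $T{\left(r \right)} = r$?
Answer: $\frac{1755510}{19} \approx 92395.0$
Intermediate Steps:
$h{\left(Z \right)} = - \frac{8}{3} + 2 Z$ ($h{\left(Z \right)} = - \frac{8}{3} + \left(Z + Z\right) = - \frac{8}{3} + 2 Z$)
$u = \frac{4}{201}$ ($u = \frac{- \frac{8}{3} + 2 \cdot 2}{67} = \left(- \frac{8}{3} + 4\right) \frac{1}{67} = \frac{4}{3} \cdot \frac{1}{67} = \frac{4}{201} \approx 0.019901$)
$S{\left(D,A \right)} = 4 + 4 D$ ($S{\left(D,A \right)} = \left(1 + D\right) 4 = 4 + 4 D$)
$-90 + S{\left(9,-1 \right)} \left(\frac{46}{u} - \frac{12}{-19}\right) = -90 + \left(4 + 4 \cdot 9\right) \left(\frac{46}{\frac{4}{201}} - \frac{12}{-19}\right) = -90 + \left(4 + 36\right) \left(46 \cdot \frac{201}{4} - - \frac{12}{19}\right) = -90 + 40 \left(\frac{4623}{2} + \frac{12}{19}\right) = -90 + 40 \cdot \frac{87861}{38} = -90 + \frac{1757220}{19} = \frac{1755510}{19}$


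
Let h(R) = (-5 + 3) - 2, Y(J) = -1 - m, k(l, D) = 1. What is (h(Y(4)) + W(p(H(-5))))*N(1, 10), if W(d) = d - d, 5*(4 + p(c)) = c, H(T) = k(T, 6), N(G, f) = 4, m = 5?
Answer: -16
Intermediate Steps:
H(T) = 1
p(c) = -4 + c/5
W(d) = 0
Y(J) = -6 (Y(J) = -1 - 1*5 = -1 - 5 = -6)
h(R) = -4 (h(R) = -2 - 2 = -4)
(h(Y(4)) + W(p(H(-5))))*N(1, 10) = (-4 + 0)*4 = -4*4 = -16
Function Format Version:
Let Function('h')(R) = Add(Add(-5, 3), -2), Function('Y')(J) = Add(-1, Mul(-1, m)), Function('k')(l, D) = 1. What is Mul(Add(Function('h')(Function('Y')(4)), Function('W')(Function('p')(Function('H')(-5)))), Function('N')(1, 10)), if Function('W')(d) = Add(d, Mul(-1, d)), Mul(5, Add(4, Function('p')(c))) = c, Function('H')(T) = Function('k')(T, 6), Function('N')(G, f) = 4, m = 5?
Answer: -16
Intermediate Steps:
Function('H')(T) = 1
Function('p')(c) = Add(-4, Mul(Rational(1, 5), c))
Function('W')(d) = 0
Function('Y')(J) = -6 (Function('Y')(J) = Add(-1, Mul(-1, 5)) = Add(-1, -5) = -6)
Function('h')(R) = -4 (Function('h')(R) = Add(-2, -2) = -4)
Mul(Add(Function('h')(Function('Y')(4)), Function('W')(Function('p')(Function('H')(-5)))), Function('N')(1, 10)) = Mul(Add(-4, 0), 4) = Mul(-4, 4) = -16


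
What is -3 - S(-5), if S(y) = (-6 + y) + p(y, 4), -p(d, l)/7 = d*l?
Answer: -132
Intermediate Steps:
p(d, l) = -7*d*l
S(y) = -6 - 27*y (S(y) = (-6 + y) - 7*y*4 = (-6 + y) - 28*y = -6 - 27*y)
-3 - S(-5) = -3 - (-6 - 27*(-5)) = -3 - (-6 + 135) = -3 - 1*129 = -3 - 129 = -132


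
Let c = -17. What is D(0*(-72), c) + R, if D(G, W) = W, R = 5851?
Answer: 5834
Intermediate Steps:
D(0*(-72), c) + R = -17 + 5851 = 5834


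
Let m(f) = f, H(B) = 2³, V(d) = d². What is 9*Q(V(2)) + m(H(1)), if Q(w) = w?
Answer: 44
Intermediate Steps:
H(B) = 8
9*Q(V(2)) + m(H(1)) = 9*2² + 8 = 9*4 + 8 = 36 + 8 = 44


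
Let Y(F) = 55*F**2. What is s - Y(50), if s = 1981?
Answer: -135519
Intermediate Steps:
s - Y(50) = 1981 - 55*50**2 = 1981 - 55*2500 = 1981 - 1*137500 = 1981 - 137500 = -135519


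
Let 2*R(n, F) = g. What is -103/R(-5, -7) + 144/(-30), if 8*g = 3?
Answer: -8312/15 ≈ -554.13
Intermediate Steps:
g = 3/8 (g = (⅛)*3 = 3/8 ≈ 0.37500)
R(n, F) = 3/16 (R(n, F) = (½)*(3/8) = 3/16)
-103/R(-5, -7) + 144/(-30) = -103/3/16 + 144/(-30) = -103*16/3 + 144*(-1/30) = -1648/3 - 24/5 = -8312/15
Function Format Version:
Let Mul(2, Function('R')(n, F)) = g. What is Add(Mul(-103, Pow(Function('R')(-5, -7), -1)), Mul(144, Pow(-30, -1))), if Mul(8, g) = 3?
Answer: Rational(-8312, 15) ≈ -554.13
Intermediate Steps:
g = Rational(3, 8) (g = Mul(Rational(1, 8), 3) = Rational(3, 8) ≈ 0.37500)
Function('R')(n, F) = Rational(3, 16) (Function('R')(n, F) = Mul(Rational(1, 2), Rational(3, 8)) = Rational(3, 16))
Add(Mul(-103, Pow(Function('R')(-5, -7), -1)), Mul(144, Pow(-30, -1))) = Add(Mul(-103, Pow(Rational(3, 16), -1)), Mul(144, Pow(-30, -1))) = Add(Mul(-103, Rational(16, 3)), Mul(144, Rational(-1, 30))) = Add(Rational(-1648, 3), Rational(-24, 5)) = Rational(-8312, 15)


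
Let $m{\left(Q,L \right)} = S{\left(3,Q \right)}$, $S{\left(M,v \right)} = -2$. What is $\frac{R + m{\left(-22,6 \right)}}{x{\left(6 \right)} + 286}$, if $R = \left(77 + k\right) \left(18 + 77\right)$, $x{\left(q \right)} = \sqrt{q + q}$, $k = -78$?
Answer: $- \frac{13871}{40892} + \frac{97 \sqrt{3}}{40892} \approx -0.3351$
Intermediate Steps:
$m{\left(Q,L \right)} = -2$
$x{\left(q \right)} = \sqrt{2} \sqrt{q}$ ($x{\left(q \right)} = \sqrt{2 q} = \sqrt{2} \sqrt{q}$)
$R = -95$ ($R = \left(77 - 78\right) \left(18 + 77\right) = \left(-1\right) 95 = -95$)
$\frac{R + m{\left(-22,6 \right)}}{x{\left(6 \right)} + 286} = \frac{-95 - 2}{\sqrt{2} \sqrt{6} + 286} = - \frac{97}{2 \sqrt{3} + 286} = - \frac{97}{286 + 2 \sqrt{3}}$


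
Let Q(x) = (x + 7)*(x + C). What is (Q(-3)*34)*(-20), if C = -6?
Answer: 24480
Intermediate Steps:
Q(x) = (-6 + x)*(7 + x) (Q(x) = (x + 7)*(x - 6) = (7 + x)*(-6 + x) = (-6 + x)*(7 + x))
(Q(-3)*34)*(-20) = ((-42 - 3 + (-3)²)*34)*(-20) = ((-42 - 3 + 9)*34)*(-20) = -36*34*(-20) = -1224*(-20) = 24480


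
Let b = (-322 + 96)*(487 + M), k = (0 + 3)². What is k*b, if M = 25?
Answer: -1041408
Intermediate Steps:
k = 9 (k = 3² = 9)
b = -115712 (b = (-322 + 96)*(487 + 25) = -226*512 = -115712)
k*b = 9*(-115712) = -1041408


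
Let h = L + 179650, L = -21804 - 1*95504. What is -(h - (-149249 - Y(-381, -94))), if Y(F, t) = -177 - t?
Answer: -211508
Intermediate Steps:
L = -117308 (L = -21804 - 95504 = -117308)
h = 62342 (h = -117308 + 179650 = 62342)
-(h - (-149249 - Y(-381, -94))) = -(62342 - (-149249 - (-177 - 1*(-94)))) = -(62342 - (-149249 - (-177 + 94))) = -(62342 - (-149249 - 1*(-83))) = -(62342 - (-149249 + 83)) = -(62342 - 1*(-149166)) = -(62342 + 149166) = -1*211508 = -211508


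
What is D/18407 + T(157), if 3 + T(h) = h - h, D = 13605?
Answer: -41616/18407 ≈ -2.2609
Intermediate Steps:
T(h) = -3 (T(h) = -3 + (h - h) = -3 + 0 = -3)
D/18407 + T(157) = 13605/18407 - 3 = -41616/18407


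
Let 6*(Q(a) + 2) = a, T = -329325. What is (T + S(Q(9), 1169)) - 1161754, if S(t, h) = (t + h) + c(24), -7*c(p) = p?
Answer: -20858795/14 ≈ -1.4899e+6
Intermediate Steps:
c(p) = -p/7
Q(a) = -2 + a/6
S(t, h) = -24/7 + h + t (S(t, h) = (t + h) - ⅐*24 = (h + t) - 24/7 = -24/7 + h + t)
(T + S(Q(9), 1169)) - 1161754 = (-329325 + (-24/7 + 1169 + (-2 + (⅙)*9))) - 1161754 = (-329325 + (-24/7 + 1169 + (-2 + 3/2))) - 1161754 = (-329325 + (-24/7 + 1169 - ½)) - 1161754 = (-329325 + 16311/14) - 1161754 = -4594239/14 - 1161754 = -20858795/14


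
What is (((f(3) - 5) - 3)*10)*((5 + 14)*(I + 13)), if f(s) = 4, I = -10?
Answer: -2280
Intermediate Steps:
(((f(3) - 5) - 3)*10)*((5 + 14)*(I + 13)) = (((4 - 5) - 3)*10)*((5 + 14)*(-10 + 13)) = ((-1 - 3)*10)*(19*3) = -4*10*57 = -40*57 = -2280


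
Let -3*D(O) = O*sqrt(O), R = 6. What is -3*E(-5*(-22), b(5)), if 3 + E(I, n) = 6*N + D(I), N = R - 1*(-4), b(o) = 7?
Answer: -171 + 110*sqrt(110) ≈ 982.69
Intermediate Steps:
D(O) = -O**(3/2)/3 (D(O) = -O*sqrt(O)/3 = -O**(3/2)/3)
N = 10 (N = 6 - 1*(-4) = 6 + 4 = 10)
E(I, n) = 57 - I**(3/2)/3 (E(I, n) = -3 + (6*10 - I**(3/2)/3) = -3 + (60 - I**(3/2)/3) = 57 - I**(3/2)/3)
-3*E(-5*(-22), b(5)) = -3*(57 - 110*sqrt(110)/3) = -171 + 110*sqrt(110)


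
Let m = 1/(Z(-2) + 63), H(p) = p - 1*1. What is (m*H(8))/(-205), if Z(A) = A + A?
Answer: -7/12095 ≈ -0.00057875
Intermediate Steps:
H(p) = -1 + p (H(p) = p - 1 = -1 + p)
Z(A) = 2*A
m = 1/59 (m = 1/(2*(-2) + 63) = 1/(-4 + 63) = 1/59 ≈ 0.016949)
(m*H(8))/(-205) = ((-1 + 8)/59)/(-205) = ((1/59)*7)*(-1/205) = (7/59)*(-1/205) = -7/12095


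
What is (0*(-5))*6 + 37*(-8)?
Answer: -296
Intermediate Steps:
(0*(-5))*6 + 37*(-8) = 0*6 - 296 = 0 - 296 = -296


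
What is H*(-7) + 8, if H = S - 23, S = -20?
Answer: 309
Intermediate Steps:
H = -43 (H = -20 - 23 = -43)
H*(-7) + 8 = -43*(-7) + 8 = 301 + 8 = 309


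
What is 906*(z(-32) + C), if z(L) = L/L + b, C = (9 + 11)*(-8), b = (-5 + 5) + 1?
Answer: -143148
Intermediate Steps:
b = 1 (b = 0 + 1 = 1)
C = -160 (C = 20*(-8) = -160)
z(L) = 2 (z(L) = L/L + 1 = 1 + 1 = 2)
906*(z(-32) + C) = 906*(2 - 160) = 906*(-158) = -143148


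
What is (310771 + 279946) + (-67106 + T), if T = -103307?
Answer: 420304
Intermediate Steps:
(310771 + 279946) + (-67106 + T) = (310771 + 279946) + (-67106 - 103307) = 590717 - 170413 = 420304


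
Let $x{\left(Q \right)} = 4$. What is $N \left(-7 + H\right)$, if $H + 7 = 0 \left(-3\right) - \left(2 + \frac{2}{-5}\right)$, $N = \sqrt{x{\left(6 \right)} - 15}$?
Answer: $- \frac{78 i \sqrt{11}}{5} \approx - 51.739 i$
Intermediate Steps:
$N = i \sqrt{11}$ ($N = \sqrt{4 - 15} = \sqrt{-11} = i \sqrt{11} \approx 3.3166 i$)
$H = - \frac{43}{5}$ ($H = -7 + \left(0 \left(-3\right) - \left(2 + \frac{2}{-5}\right)\right) = -7 + \left(0 - \frac{8}{5}\right) = -7 - \frac{8}{5} = - \frac{43}{5} \approx -8.6$)
$N \left(-7 + H\right) = i \sqrt{11} \left(-7 - \frac{43}{5}\right) = i \sqrt{11} \left(- \frac{78}{5}\right) = - \frac{78 i \sqrt{11}}{5}$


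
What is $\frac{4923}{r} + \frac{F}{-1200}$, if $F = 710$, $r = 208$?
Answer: $\frac{71999}{3120} \approx 23.077$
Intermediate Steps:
$\frac{4923}{r} + \frac{F}{-1200} = \frac{4923}{208} + \frac{710}{-1200} = 4923 \cdot \frac{1}{208} + 710 \left(- \frac{1}{1200}\right) = \frac{4923}{208} - \frac{71}{120} = \frac{71999}{3120}$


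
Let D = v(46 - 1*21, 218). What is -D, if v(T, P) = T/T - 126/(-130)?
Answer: -128/65 ≈ -1.9692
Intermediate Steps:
v(T, P) = 128/65 (v(T, P) = 1 - 126*(-1/130) = 1 + 63/65 = 128/65)
D = 128/65 ≈ 1.9692
-D = -1*128/65 = -128/65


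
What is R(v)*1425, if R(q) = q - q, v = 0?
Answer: 0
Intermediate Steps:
R(q) = 0
R(v)*1425 = 0*1425 = 0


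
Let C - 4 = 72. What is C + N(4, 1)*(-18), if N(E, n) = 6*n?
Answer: -32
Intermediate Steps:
C = 76 (C = 4 + 72 = 76)
C + N(4, 1)*(-18) = 76 + (6*1)*(-18) = 76 + 6*(-18) = 76 - 108 = -32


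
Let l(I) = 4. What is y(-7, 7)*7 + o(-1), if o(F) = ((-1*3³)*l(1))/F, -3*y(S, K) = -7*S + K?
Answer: -68/3 ≈ -22.667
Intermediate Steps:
y(S, K) = -K/3 + 7*S/3 (y(S, K) = -(-7*S + K)/3 = -(K - 7*S)/3 = -K/3 + 7*S/3)
o(F) = -108/F (o(F) = (-1*3³*4)/F = (-1*27*4)/F = (-27*4)/F = -108/F)
y(-7, 7)*7 + o(-1) = (-⅓*7 + (7/3)*(-7))*7 - 108/(-1) = (-7/3 - 49/3)*7 - 108*(-1) = -56/3*7 + 108 = -392/3 + 108 = -68/3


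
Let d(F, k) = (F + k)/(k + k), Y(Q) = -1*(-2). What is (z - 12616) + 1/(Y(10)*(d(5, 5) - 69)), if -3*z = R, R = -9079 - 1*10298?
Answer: -837353/136 ≈ -6157.0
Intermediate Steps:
Y(Q) = 2
d(F, k) = (F + k)/(2*k) (d(F, k) = (F + k)/((2*k)) = (F + k)*(1/(2*k)) = (F + k)/(2*k))
R = -19377 (R = -9079 - 10298 = -19377)
z = 6459 (z = -⅓*(-19377) = 6459)
(z - 12616) + 1/(Y(10)*(d(5, 5) - 69)) = (6459 - 12616) + 1/(2*((½)*(5 + 5)/5 - 69)) = -6157 + 1/(2*((½)*(⅕)*10 - 69)) = -6157 + 1/(2*(1 - 69)) = -6157 + 1/(2*(-68)) = -6157 + 1/(-136) = -6157 - 1/136 = -837353/136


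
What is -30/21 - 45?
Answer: -325/7 ≈ -46.429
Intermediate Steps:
-30/21 - 45 = (1/21)*(-30) - 45 = -10/7 - 45 = -325/7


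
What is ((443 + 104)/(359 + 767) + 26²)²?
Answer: 580221928729/1267876 ≈ 4.5763e+5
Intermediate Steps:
((443 + 104)/(359 + 767) + 26²)² = (547/1126 + 676)² = (761723/1126)² = 580221928729/1267876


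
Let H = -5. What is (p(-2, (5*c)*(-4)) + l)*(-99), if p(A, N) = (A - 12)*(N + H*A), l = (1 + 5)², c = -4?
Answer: 121176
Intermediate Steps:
l = 36 (l = 6² = 36)
p(A, N) = (-12 + A)*(N - 5*A) (p(A, N) = (A - 12)*(N - 5*A) = (-12 + A)*(N - 5*A))
(p(-2, (5*c)*(-4)) + l)*(-99) = ((-12*5*(-4)*(-4) - 5*(-2)² + 60*(-2) - 2*5*(-4)*(-4)) + 36)*(-99) = ((-(-240)*(-4) - 5*4 - 120 - (-40)*(-4)) + 36)*(-99) = ((-12*80 - 20 - 120 - 2*80) + 36)*(-99) = ((-960 - 20 - 120 - 160) + 36)*(-99) = (-1260 + 36)*(-99) = -1224*(-99) = 121176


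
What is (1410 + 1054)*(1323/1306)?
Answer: 1629936/653 ≈ 2496.1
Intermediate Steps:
(1410 + 1054)*(1323/1306) = 2464*(1323*(1/1306)) = 2464*(1323/1306) = 1629936/653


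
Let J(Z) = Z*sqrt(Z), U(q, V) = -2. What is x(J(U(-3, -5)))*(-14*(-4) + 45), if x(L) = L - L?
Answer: 0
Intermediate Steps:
J(Z) = Z**(3/2)
x(L) = 0
x(J(U(-3, -5)))*(-14*(-4) + 45) = 0*(-14*(-4) + 45) = 0*(56 + 45) = 0*101 = 0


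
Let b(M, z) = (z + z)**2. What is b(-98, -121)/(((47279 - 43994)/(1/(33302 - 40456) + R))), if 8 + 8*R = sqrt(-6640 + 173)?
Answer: -4655838/261121 + 14641*I*sqrt(6467)/6570 ≈ -17.83 + 179.21*I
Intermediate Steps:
b(M, z) = 4*z**2 (b(M, z) = (2*z)**2 = 4*z**2)
R = -1 + I*sqrt(6467)/8 (R = -1 + sqrt(-6640 + 173)/8 = -1 + sqrt(-6467)/8 = -1 + (I*sqrt(6467))/8 = -1 + I*sqrt(6467)/8 ≈ -1.0 + 10.052*I)
b(-98, -121)/(((47279 - 43994)/(1/(33302 - 40456) + R))) = (4*(-121)**2)/(((47279 - 43994)/(1/(33302 - 40456) + (-1 + I*sqrt(6467)/8)))) = (4*14641)/((3285/(1/(-7154) + (-1 + I*sqrt(6467)/8)))) = 58564/((3285/(-1/7154 + (-1 + I*sqrt(6467)/8)))) = 58564/((3285/(-7155/7154 + I*sqrt(6467)/8))) = 58564*(-159/522242 + I*sqrt(6467)/26280) = -4655838/261121 + 14641*I*sqrt(6467)/6570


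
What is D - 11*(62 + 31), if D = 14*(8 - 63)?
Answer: -1793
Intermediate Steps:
D = -770 (D = 14*(-55) = -770)
D - 11*(62 + 31) = -770 - 11*(62 + 31) = -770 - 11*93 = -770 - 1*1023 = -770 - 1023 = -1793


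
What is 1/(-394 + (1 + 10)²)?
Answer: -1/273 ≈ -0.0036630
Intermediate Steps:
1/(-394 + (1 + 10)²) = 1/(-394 + 11²) = 1/(-394 + 121) = 1/(-273) = -1/273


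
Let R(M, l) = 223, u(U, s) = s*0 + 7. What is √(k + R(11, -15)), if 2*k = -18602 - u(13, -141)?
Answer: I*√36326/2 ≈ 95.297*I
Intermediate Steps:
u(U, s) = 7 (u(U, s) = 0 + 7 = 7)
k = -18609/2 (k = (-18602 - 1*7)/2 = (-18602 - 7)/2 = (½)*(-18609) = -18609/2 ≈ -9304.5)
√(k + R(11, -15)) = √(-18609/2 + 223) = √(-18163/2) = I*√36326/2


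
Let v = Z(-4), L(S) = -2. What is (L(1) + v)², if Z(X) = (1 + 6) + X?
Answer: 1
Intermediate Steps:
Z(X) = 7 + X
v = 3 (v = 7 - 4 = 3)
(L(1) + v)² = (-2 + 3)² = 1² = 1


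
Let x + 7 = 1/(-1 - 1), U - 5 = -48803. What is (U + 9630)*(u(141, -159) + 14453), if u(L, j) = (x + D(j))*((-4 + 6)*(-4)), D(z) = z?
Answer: -618266880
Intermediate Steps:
U = -48798 (U = 5 - 48803 = -48798)
x = -15/2 (x = -7 + 1/(-1 - 1) = -7 + 1/(-2) = -7 - ½ = -15/2 ≈ -7.5000)
u(L, j) = 60 - 8*j (u(L, j) = (-15/2 + j)*((-4 + 6)*(-4)) = (-15/2 + j)*(2*(-4)) = (-15/2 + j)*(-8) = 60 - 8*j)
(U + 9630)*(u(141, -159) + 14453) = (-48798 + 9630)*((60 - 8*(-159)) + 14453) = -39168*((60 + 1272) + 14453) = -39168*(1332 + 14453) = -39168*15785 = -618266880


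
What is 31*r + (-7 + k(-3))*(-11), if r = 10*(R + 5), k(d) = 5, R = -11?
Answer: -1838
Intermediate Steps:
r = -60 (r = 10*(-11 + 5) = 10*(-6) = -60)
31*r + (-7 + k(-3))*(-11) = 31*(-60) + (-7 + 5)*(-11) = -1860 - 2*(-11) = -1860 + 22 = -1838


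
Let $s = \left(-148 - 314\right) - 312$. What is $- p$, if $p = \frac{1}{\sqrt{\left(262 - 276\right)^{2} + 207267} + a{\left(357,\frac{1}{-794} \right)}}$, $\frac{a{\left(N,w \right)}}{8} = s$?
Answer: $\frac{6192}{38133401} + \frac{\sqrt{207463}}{38133401} \approx 0.00017432$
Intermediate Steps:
$s = -774$ ($s = -462 - 312 = -774$)
$a{\left(N,w \right)} = -6192$ ($a{\left(N,w \right)} = 8 \left(-774\right) = -6192$)
$p = \frac{1}{-6192 + \sqrt{207463}}$ ($p = \frac{1}{\sqrt{\left(262 - 276\right)^{2} + 207267} - 6192} = \frac{1}{\sqrt{\left(-14\right)^{2} + 207267} - 6192} = \frac{1}{\sqrt{196 + 207267} - 6192} = \frac{1}{\sqrt{207463} - 6192} = \frac{1}{-6192 + \sqrt{207463}} \approx -0.00017432$)
$- p = - (- \frac{6192}{38133401} - \frac{\sqrt{207463}}{38133401}) = \frac{6192}{38133401} + \frac{\sqrt{207463}}{38133401}$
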